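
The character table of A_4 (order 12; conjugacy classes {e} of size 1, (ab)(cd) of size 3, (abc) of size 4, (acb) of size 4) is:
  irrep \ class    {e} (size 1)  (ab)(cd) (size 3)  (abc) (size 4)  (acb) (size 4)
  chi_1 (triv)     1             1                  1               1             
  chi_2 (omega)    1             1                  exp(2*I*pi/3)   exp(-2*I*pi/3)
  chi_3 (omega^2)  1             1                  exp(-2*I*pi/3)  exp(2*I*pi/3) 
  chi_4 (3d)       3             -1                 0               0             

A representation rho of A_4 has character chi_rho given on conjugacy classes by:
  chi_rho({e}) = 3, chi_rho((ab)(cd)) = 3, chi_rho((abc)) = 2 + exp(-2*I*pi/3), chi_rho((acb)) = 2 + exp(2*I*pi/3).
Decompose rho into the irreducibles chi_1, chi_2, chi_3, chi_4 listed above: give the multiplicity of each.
Multiplicities: chi_1: 2, chi_2: 0, chi_3: 1, chi_4: 0.

Reasoning: Use <chi_rho, chi> = (1/|G|) sum_C |C| * chi_rho(C) * conj(chi(C)) with |G| = 12 for each irreducible chi in the table:
  <chi_rho, chi_1> = (1/12)[1*(3)*conj(1) + 3*(3)*conj(1) + 4*(2 + exp(-2*I*pi/3))*conj(1) + 4*(2 + exp(2*I*pi/3))*conj(1)]
      = (1/12)[(3) + (9) + (8 + 4*exp(-2*I*pi/3)) + (8 + 4*exp(2*I*pi/3))] = 24/12 = 2
  <chi_rho, chi_2> = (1/12)[1*(3)*conj(1) + 3*(3)*conj(1) + 4*(2 + exp(-2*I*pi/3))*conj(exp(2*I*pi/3)) + 4*(2 + exp(2*I*pi/3))*conj(exp(-2*I*pi/3))]
      = (1/12)[(3) + (9) + (8*exp(-2*I*pi/3) + 4*exp(2*I*pi/3)) + (4*exp(-2*I*pi/3) + 8*exp(2*I*pi/3))] = 0/12 = 0
  <chi_rho, chi_3> = (1/12)[1*(3)*conj(1) + 3*(3)*conj(1) + 4*(2 + exp(-2*I*pi/3))*conj(exp(-2*I*pi/3)) + 4*(2 + exp(2*I*pi/3))*conj(exp(2*I*pi/3))]
      = (1/12)[(3) + (9) + (4 + 8*exp(2*I*pi/3)) + (4 + 8*exp(-2*I*pi/3))] = 12/12 = 1
  <chi_rho, chi_4> = (1/12)[1*(3)*conj(3) + 3*(3)*conj(-1) + 4*(2 + exp(-2*I*pi/3))*conj(0) + 4*(2 + exp(2*I*pi/3))*conj(0)]
      = (1/12)[(9) + (-9) + (0) + (0)] = 0/12 = 0
(Exp terms are combined using exp(i*s)*conj(exp(i*t)) = exp(i*(s-t)), and sums of them are collapsed using the identity that for every m > 1 the m distinct m-th roots of unity sum to 0, e.g. 1 + exp(2*I*pi/3) + exp(-2*I*pi/3) = 0.)
Dimension check: dim(rho) = sum (mult * dim) = 2*1 + 0*1 + 1*1 + 0*3 = 3 = chi_rho(e) = 3.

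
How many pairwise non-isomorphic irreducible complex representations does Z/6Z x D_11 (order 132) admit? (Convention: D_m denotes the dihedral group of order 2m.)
42

Derivation: The number of irreducible complex representations of a finite group equals its number of conjugacy classes. For a direct product, #classes(G x H) = #classes(G) * #classes(H). Z/6Z has 6 classes (abelian), D_11 has 7 classes, so 6 * 7 = 42, so Z/6Z x D_11 (order 132) has exactly 42 irreducible complex representations.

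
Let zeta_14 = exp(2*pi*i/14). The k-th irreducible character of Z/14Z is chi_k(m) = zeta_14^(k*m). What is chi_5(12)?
chi_5(12) = zeta_14^60 = exp(4*I*pi/7)

Explanation: chi_5(12) = zeta_14^(5*12) = zeta_14^60. Since zeta_14^14 = 1, this equals zeta_14^4 = exp(2*pi*i*4/14) = exp(4*I*pi/7).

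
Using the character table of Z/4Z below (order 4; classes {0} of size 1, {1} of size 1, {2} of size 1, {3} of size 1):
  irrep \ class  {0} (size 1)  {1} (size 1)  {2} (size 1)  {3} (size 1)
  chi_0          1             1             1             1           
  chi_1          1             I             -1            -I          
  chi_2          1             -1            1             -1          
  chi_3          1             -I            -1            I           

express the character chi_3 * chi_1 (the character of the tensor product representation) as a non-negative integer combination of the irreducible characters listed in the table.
chi_3 tensor chi_1 = chi_0 (all other irreducibles have multiplicity 0).

Justification: The character of a tensor product is the pointwise product (chi_3 * chi_1)(C) = chi_3(C) * chi_1(C):
  {0}: (1)*(1), {1}: (-I)*(I), {2}: (-1)*(-1), {3}: (I)*(-I)
so (chi_3 * chi_1) takes values
  {0} -> 1, {1} -> 1, {2} -> 1, {3} -> 1.
Now take the inner product of this character with each irreducible chi from the table, <chi_3*chi_1, chi> = (1/4) sum_C |C| (chi_3*chi_1)(C) conj(chi(C)):
  <chi_3*chi_1, chi_0> = (1/4)[1*(1)*conj(1) + 1*(1)*conj(1) + 1*(1)*conj(1) + 1*(1)*conj(1)]
      = (1/4)[(1) + (1) + (1) + (1)] = 4/4 = 1
  <chi_3*chi_1, chi_1> = (1/4)[1*(1)*conj(1) + 1*(1)*conj(I) + 1*(1)*conj(-1) + 1*(1)*conj(-I)]
      = (1/4)[(1) + (-I) + (-1) + (I)] = 0/4 = 0
  <chi_3*chi_1, chi_2> = (1/4)[1*(1)*conj(1) + 1*(1)*conj(-1) + 1*(1)*conj(1) + 1*(1)*conj(-1)]
      = (1/4)[(1) + (-1) + (1) + (-1)] = 0/4 = 0
  <chi_3*chi_1, chi_3> = (1/4)[1*(1)*conj(1) + 1*(1)*conj(-I) + 1*(1)*conj(-1) + 1*(1)*conj(I)]
      = (1/4)[(1) + (I) + (-1) + (-I)] = 0/4 = 0
(Exp terms are combined using exp(i*s)*conj(exp(i*t)) = exp(i*(s-t)), and sums of them are collapsed using the identity that for every m > 1 the m distinct m-th roots of unity sum to 0, e.g. 1 + exp(2*I*pi/3) + exp(-2*I*pi/3) = 0.)
Hence the multiplicities are chi_0: 1. Dimension check: dim(chi_3)*dim(chi_1) = 1*1 = 1 and sum (mult * dim) = 1*1 = 1.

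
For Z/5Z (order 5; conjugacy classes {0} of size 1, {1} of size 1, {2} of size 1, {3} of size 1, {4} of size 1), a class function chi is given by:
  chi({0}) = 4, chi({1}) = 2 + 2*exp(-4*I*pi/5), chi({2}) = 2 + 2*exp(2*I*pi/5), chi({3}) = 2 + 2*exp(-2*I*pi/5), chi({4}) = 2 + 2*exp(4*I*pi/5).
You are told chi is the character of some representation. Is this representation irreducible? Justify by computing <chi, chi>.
Not irreducible (reducible): <chi, chi> = 8 > 1.

<chi, chi> = (1/|G|) sum_C |C| * |chi(C)|^2 = (1/5)[1*|4|^2 + 1*|2 + 2*exp(-4*I*pi/5)|^2 + 1*|2 + 2*exp(2*I*pi/5)|^2 + 1*|2 + 2*exp(-2*I*pi/5)|^2 + 1*|2 + 2*exp(4*I*pi/5)|^2]
  = (1/5)[(16) + (8 + 4*exp(-4*I*pi/5) + 4*exp(4*I*pi/5)) + (8 + 4*exp(-2*I*pi/5) + 4*exp(2*I*pi/5)) + (8 + 4*exp(-2*I*pi/5) + 4*exp(2*I*pi/5)) + (8 + 4*exp(-4*I*pi/5) + 4*exp(4*I*pi/5))] = 40/5 = 8.
(Exp terms are combined using exp(i*s)*conj(exp(i*t)) = exp(i*(s-t)), and sums of them are collapsed using the identity that for every m > 1 the m distinct m-th roots of unity sum to 0, e.g. 1 + exp(2*I*pi/3) + exp(-2*I*pi/3) = 0.)
A character is irreducible iff <chi, chi> = 1, so this representation is reducible.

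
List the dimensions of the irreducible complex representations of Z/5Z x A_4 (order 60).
Dimensions: 1, 1, 1, 1, 1, 1, 1, 1, 1, 1, 1, 1, 1, 1, 1, 3, 3, 3, 3, 3

Solution. There are 20 irreducibles (= number of conjugacy classes). Their dimensions d_i satisfy sum d_i^2 = |G| = 60: 1 + 1 + 1 + 1 + 1 + 1 + 1 + 1 + 1 + 1 + 1 + 1 + 1 + 1 + 1 + 9 + 9 + 9 + 9 + 9 = 60. (For the product with Z/5Z: each of the 5 1-dim characters of Z/5Z tensors with each irrep of A_4, giving 5 copies of each A_4-dimension.)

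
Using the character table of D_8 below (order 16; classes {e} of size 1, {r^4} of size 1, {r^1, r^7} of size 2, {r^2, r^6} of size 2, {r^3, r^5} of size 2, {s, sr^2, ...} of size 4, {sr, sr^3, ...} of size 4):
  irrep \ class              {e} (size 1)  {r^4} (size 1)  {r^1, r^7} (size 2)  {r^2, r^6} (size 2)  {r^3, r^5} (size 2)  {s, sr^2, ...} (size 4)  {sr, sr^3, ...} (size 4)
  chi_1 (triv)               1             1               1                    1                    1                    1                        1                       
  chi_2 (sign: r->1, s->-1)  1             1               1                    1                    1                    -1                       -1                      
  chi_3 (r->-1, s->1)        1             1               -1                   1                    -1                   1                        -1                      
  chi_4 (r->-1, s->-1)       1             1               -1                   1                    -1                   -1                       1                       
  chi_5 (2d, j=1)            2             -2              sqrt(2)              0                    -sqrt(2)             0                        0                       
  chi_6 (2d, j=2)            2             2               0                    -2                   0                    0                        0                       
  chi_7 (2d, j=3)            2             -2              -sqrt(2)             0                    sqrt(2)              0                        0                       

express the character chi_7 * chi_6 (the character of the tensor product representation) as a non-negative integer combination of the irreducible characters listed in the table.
chi_7 tensor chi_6 = chi_5 + chi_7 (all other irreducibles have multiplicity 0).

Why: The character of a tensor product is the pointwise product (chi_7 * chi_6)(C) = chi_7(C) * chi_6(C):
  {e}: (2)*(2), {r^4}: (-2)*(2), {r^1, r^7}: (-sqrt(2))*(0), {r^2, r^6}: (0)*(-2), {r^3, r^5}: (sqrt(2))*(0), {s, sr^2, ...}: (0)*(0), {sr, sr^3, ...}: (0)*(0)
so (chi_7 * chi_6) takes values
  {e} -> 4, {r^4} -> -4, {r^1, r^7} -> 0, {r^2, r^6} -> 0, {r^3, r^5} -> 0, {s, sr^2, ...} -> 0, {sr, sr^3, ...} -> 0.
Now take the inner product of this character with each irreducible chi from the table, <chi_7*chi_6, chi> = (1/16) sum_C |C| (chi_7*chi_6)(C) conj(chi(C)):
  <chi_7*chi_6, chi_1> = (1/16)[1*(4)*conj(1) + 1*(-4)*conj(1) + 2*(0)*conj(1) + 2*(0)*conj(1) + 2*(0)*conj(1) + 4*(0)*conj(1) + 4*(0)*conj(1)]
      = (1/16)[(4) + (-4) + (0) + (0) + (0) + (0) + (0)] = 0/16 = 0
  <chi_7*chi_6, chi_2> = (1/16)[1*(4)*conj(1) + 1*(-4)*conj(1) + 2*(0)*conj(1) + 2*(0)*conj(1) + 2*(0)*conj(1) + 4*(0)*conj(-1) + 4*(0)*conj(-1)]
      = (1/16)[(4) + (-4) + (0) + (0) + (0) + (0) + (0)] = 0/16 = 0
  <chi_7*chi_6, chi_3> = (1/16)[1*(4)*conj(1) + 1*(-4)*conj(1) + 2*(0)*conj(-1) + 2*(0)*conj(1) + 2*(0)*conj(-1) + 4*(0)*conj(1) + 4*(0)*conj(-1)]
      = (1/16)[(4) + (-4) + (0) + (0) + (0) + (0) + (0)] = 0/16 = 0
  <chi_7*chi_6, chi_4> = (1/16)[1*(4)*conj(1) + 1*(-4)*conj(1) + 2*(0)*conj(-1) + 2*(0)*conj(1) + 2*(0)*conj(-1) + 4*(0)*conj(-1) + 4*(0)*conj(1)]
      = (1/16)[(4) + (-4) + (0) + (0) + (0) + (0) + (0)] = 0/16 = 0
  <chi_7*chi_6, chi_5> = (1/16)[1*(4)*conj(2) + 1*(-4)*conj(-2) + 2*(0)*conj(sqrt(2)) + 2*(0)*conj(0) + 2*(0)*conj(-sqrt(2)) + 4*(0)*conj(0) + 4*(0)*conj(0)]
      = (1/16)[(8) + (8) + (0) + (0) + (0) + (0) + (0)] = 16/16 = 1
  <chi_7*chi_6, chi_6> = (1/16)[1*(4)*conj(2) + 1*(-4)*conj(2) + 2*(0)*conj(0) + 2*(0)*conj(-2) + 2*(0)*conj(0) + 4*(0)*conj(0) + 4*(0)*conj(0)]
      = (1/16)[(8) + (-8) + (0) + (0) + (0) + (0) + (0)] = 0/16 = 0
  <chi_7*chi_6, chi_7> = (1/16)[1*(4)*conj(2) + 1*(-4)*conj(-2) + 2*(0)*conj(-sqrt(2)) + 2*(0)*conj(0) + 2*(0)*conj(sqrt(2)) + 4*(0)*conj(0) + 4*(0)*conj(0)]
      = (1/16)[(8) + (8) + (0) + (0) + (0) + (0) + (0)] = 16/16 = 1
Hence the multiplicities are chi_5: 1, chi_7: 1. Dimension check: dim(chi_7)*dim(chi_6) = 2*2 = 4 and sum (mult * dim) = 1*2 + 1*2 = 4.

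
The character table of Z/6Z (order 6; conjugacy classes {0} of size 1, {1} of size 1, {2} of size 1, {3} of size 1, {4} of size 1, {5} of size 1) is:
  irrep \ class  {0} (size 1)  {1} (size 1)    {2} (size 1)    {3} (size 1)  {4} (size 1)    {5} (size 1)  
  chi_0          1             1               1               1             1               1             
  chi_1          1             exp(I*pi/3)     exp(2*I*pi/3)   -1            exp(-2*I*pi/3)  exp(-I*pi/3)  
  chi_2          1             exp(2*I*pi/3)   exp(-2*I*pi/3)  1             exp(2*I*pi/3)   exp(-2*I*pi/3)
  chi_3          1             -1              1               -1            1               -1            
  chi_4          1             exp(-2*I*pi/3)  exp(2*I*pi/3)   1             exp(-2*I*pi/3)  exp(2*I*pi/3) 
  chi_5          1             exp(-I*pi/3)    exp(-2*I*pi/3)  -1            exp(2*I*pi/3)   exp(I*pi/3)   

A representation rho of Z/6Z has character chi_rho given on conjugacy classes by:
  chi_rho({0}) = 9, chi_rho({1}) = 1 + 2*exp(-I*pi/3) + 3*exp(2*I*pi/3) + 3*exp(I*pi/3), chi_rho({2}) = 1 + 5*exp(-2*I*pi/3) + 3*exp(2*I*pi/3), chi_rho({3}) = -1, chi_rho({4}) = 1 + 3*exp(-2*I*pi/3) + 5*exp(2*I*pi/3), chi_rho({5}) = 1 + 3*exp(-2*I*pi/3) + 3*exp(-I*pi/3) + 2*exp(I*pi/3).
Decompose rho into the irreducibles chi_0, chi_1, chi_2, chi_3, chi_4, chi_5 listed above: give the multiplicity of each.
Multiplicities: chi_0: 1, chi_1: 3, chi_2: 3, chi_3: 0, chi_4: 0, chi_5: 2.

Solution. Use <chi_rho, chi> = (1/|G|) sum_C |C| * chi_rho(C) * conj(chi(C)) with |G| = 6 for each irreducible chi in the table:
  <chi_rho, chi_0> = (1/6)[1*(9)*conj(1) + 1*(1 + 2*exp(-I*pi/3) + 3*exp(2*I*pi/3) + 3*exp(I*pi/3))*conj(1) + 1*(1 + 5*exp(-2*I*pi/3) + 3*exp(2*I*pi/3))*conj(1) + 1*(-1)*conj(1) + 1*(1 + 3*exp(-2*I*pi/3) + 5*exp(2*I*pi/3))*conj(1) + 1*(1 + 3*exp(-2*I*pi/3) + 3*exp(-I*pi/3) + 2*exp(I*pi/3))*conj(1)]
      = (1/6)[(9) + (1 + 2*exp(-I*pi/3) + 3*exp(2*I*pi/3) + 3*exp(I*pi/3)) + (1 + 5*exp(-2*I*pi/3) + 3*exp(2*I*pi/3)) + (-1) + (1 + 3*exp(-2*I*pi/3) + 5*exp(2*I*pi/3)) + (1 + 3*exp(-2*I*pi/3) + 3*exp(-I*pi/3) + 2*exp(I*pi/3))] = 6/6 = 1
  <chi_rho, chi_1> = (1/6)[1*(9)*conj(1) + 1*(1 + 2*exp(-I*pi/3) + 3*exp(2*I*pi/3) + 3*exp(I*pi/3))*conj(exp(I*pi/3)) + 1*(1 + 5*exp(-2*I*pi/3) + 3*exp(2*I*pi/3))*conj(exp(2*I*pi/3)) + 1*(-1)*conj(-1) + 1*(1 + 3*exp(-2*I*pi/3) + 5*exp(2*I*pi/3))*conj(exp(-2*I*pi/3)) + 1*(1 + 3*exp(-2*I*pi/3) + 3*exp(-I*pi/3) + 2*exp(I*pi/3))*conj(exp(-I*pi/3))]
      = (1/6)[(9) + (4) + (3 + exp(-2*I*pi/3) + 5*exp(2*I*pi/3)) + (1) + (3 + 5*exp(-2*I*pi/3) + exp(2*I*pi/3)) + (4)] = 18/6 = 3
  <chi_rho, chi_2> = (1/6)[1*(9)*conj(1) + 1*(1 + 2*exp(-I*pi/3) + 3*exp(2*I*pi/3) + 3*exp(I*pi/3))*conj(exp(2*I*pi/3)) + 1*(1 + 5*exp(-2*I*pi/3) + 3*exp(2*I*pi/3))*conj(exp(-2*I*pi/3)) + 1*(-1)*conj(1) + 1*(1 + 3*exp(-2*I*pi/3) + 5*exp(2*I*pi/3))*conj(exp(2*I*pi/3)) + 1*(1 + 3*exp(-2*I*pi/3) + 3*exp(-I*pi/3) + 2*exp(I*pi/3))*conj(exp(-2*I*pi/3))]
      = (1/6)[(9) + (1 + 3*exp(-I*pi/3) + exp(-2*I*pi/3)) + (5 + 3*exp(-2*I*pi/3) + exp(2*I*pi/3)) + (-1) + (5 + exp(-2*I*pi/3) + 3*exp(2*I*pi/3)) + (1 + exp(2*I*pi/3) + 3*exp(I*pi/3))] = 18/6 = 3
  <chi_rho, chi_3> = (1/6)[1*(9)*conj(1) + 1*(1 + 2*exp(-I*pi/3) + 3*exp(2*I*pi/3) + 3*exp(I*pi/3))*conj(-1) + 1*(1 + 5*exp(-2*I*pi/3) + 3*exp(2*I*pi/3))*conj(1) + 1*(-1)*conj(-1) + 1*(1 + 3*exp(-2*I*pi/3) + 5*exp(2*I*pi/3))*conj(1) + 1*(1 + 3*exp(-2*I*pi/3) + 3*exp(-I*pi/3) + 2*exp(I*pi/3))*conj(-1)]
      = (1/6)[(9) + (-1 - 3*exp(I*pi/3) - 3*exp(2*I*pi/3) - 2*exp(-I*pi/3)) + (1 + 5*exp(-2*I*pi/3) + 3*exp(2*I*pi/3)) + (1) + (1 + 3*exp(-2*I*pi/3) + 5*exp(2*I*pi/3)) + (-1 - 2*exp(I*pi/3) - 3*exp(-I*pi/3) - 3*exp(-2*I*pi/3))] = 0/6 = 0
  <chi_rho, chi_4> = (1/6)[1*(9)*conj(1) + 1*(1 + 2*exp(-I*pi/3) + 3*exp(2*I*pi/3) + 3*exp(I*pi/3))*conj(exp(-2*I*pi/3)) + 1*(1 + 5*exp(-2*I*pi/3) + 3*exp(2*I*pi/3))*conj(exp(2*I*pi/3)) + 1*(-1)*conj(1) + 1*(1 + 3*exp(-2*I*pi/3) + 5*exp(2*I*pi/3))*conj(exp(-2*I*pi/3)) + 1*(1 + 3*exp(-2*I*pi/3) + 3*exp(-I*pi/3) + 2*exp(I*pi/3))*conj(exp(2*I*pi/3))]
      = (1/6)[(9) + (-4) + (3 + exp(-2*I*pi/3) + 5*exp(2*I*pi/3)) + (-1) + (3 + 5*exp(-2*I*pi/3) + exp(2*I*pi/3)) + (-4)] = 0/6 = 0
  <chi_rho, chi_5> = (1/6)[1*(9)*conj(1) + 1*(1 + 2*exp(-I*pi/3) + 3*exp(2*I*pi/3) + 3*exp(I*pi/3))*conj(exp(-I*pi/3)) + 1*(1 + 5*exp(-2*I*pi/3) + 3*exp(2*I*pi/3))*conj(exp(-2*I*pi/3)) + 1*(-1)*conj(-1) + 1*(1 + 3*exp(-2*I*pi/3) + 5*exp(2*I*pi/3))*conj(exp(2*I*pi/3)) + 1*(1 + 3*exp(-2*I*pi/3) + 3*exp(-I*pi/3) + 2*exp(I*pi/3))*conj(exp(I*pi/3))]
      = (1/6)[(9) + (-1 + exp(I*pi/3) + 3*exp(2*I*pi/3)) + (5 + 3*exp(-2*I*pi/3) + exp(2*I*pi/3)) + (1) + (5 + exp(-2*I*pi/3) + 3*exp(2*I*pi/3)) + (-1 + 3*exp(-2*I*pi/3) + exp(-I*pi/3))] = 12/6 = 2
(Exp terms are combined using exp(i*s)*conj(exp(i*t)) = exp(i*(s-t)), and sums of them are collapsed using the identity that for every m > 1 the m distinct m-th roots of unity sum to 0, e.g. 1 + exp(2*I*pi/3) + exp(-2*I*pi/3) = 0.)
Dimension check: dim(rho) = sum (mult * dim) = 1*1 + 3*1 + 3*1 + 0*1 + 0*1 + 2*1 = 9 = chi_rho(e) = 9.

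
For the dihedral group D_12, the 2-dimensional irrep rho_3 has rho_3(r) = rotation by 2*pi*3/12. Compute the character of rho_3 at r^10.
chi_{rho_3}(r^10) = 2*cos(2*pi*3*10/12) = -2

Proof sketch: rho_3(r^10) is rotation by angle 2*pi*3*10/12, whose trace is 2*cos(2*pi*3*10/12) = -2.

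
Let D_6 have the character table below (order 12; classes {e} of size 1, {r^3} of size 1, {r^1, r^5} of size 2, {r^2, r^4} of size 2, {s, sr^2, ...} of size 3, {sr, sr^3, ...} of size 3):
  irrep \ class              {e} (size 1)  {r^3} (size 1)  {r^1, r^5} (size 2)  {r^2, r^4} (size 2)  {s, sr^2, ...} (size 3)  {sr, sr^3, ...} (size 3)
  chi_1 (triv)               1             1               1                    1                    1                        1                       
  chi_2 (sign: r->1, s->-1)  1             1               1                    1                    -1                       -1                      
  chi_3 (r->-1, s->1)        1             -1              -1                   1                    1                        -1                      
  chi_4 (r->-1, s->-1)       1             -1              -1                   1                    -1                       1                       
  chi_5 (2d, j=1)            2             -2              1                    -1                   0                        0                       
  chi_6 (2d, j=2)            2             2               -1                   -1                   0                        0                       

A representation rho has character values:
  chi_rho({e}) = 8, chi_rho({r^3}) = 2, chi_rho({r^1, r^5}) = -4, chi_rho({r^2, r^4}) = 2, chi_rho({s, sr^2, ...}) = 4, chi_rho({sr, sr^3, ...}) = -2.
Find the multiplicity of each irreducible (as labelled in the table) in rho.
Multiplicities: chi_1: 1, chi_2: 0, chi_3: 3, chi_4: 0, chi_5: 0, chi_6: 2.

Use <chi_rho, chi> = (1/|G|) sum_C |C| * chi_rho(C) * conj(chi(C)) with |G| = 12 for each irreducible chi in the table:
  <chi_rho, chi_1> = (1/12)[1*(8)*conj(1) + 1*(2)*conj(1) + 2*(-4)*conj(1) + 2*(2)*conj(1) + 3*(4)*conj(1) + 3*(-2)*conj(1)]
      = (1/12)[(8) + (2) + (-8) + (4) + (12) + (-6)] = 12/12 = 1
  <chi_rho, chi_2> = (1/12)[1*(8)*conj(1) + 1*(2)*conj(1) + 2*(-4)*conj(1) + 2*(2)*conj(1) + 3*(4)*conj(-1) + 3*(-2)*conj(-1)]
      = (1/12)[(8) + (2) + (-8) + (4) + (-12) + (6)] = 0/12 = 0
  <chi_rho, chi_3> = (1/12)[1*(8)*conj(1) + 1*(2)*conj(-1) + 2*(-4)*conj(-1) + 2*(2)*conj(1) + 3*(4)*conj(1) + 3*(-2)*conj(-1)]
      = (1/12)[(8) + (-2) + (8) + (4) + (12) + (6)] = 36/12 = 3
  <chi_rho, chi_4> = (1/12)[1*(8)*conj(1) + 1*(2)*conj(-1) + 2*(-4)*conj(-1) + 2*(2)*conj(1) + 3*(4)*conj(-1) + 3*(-2)*conj(1)]
      = (1/12)[(8) + (-2) + (8) + (4) + (-12) + (-6)] = 0/12 = 0
  <chi_rho, chi_5> = (1/12)[1*(8)*conj(2) + 1*(2)*conj(-2) + 2*(-4)*conj(1) + 2*(2)*conj(-1) + 3*(4)*conj(0) + 3*(-2)*conj(0)]
      = (1/12)[(16) + (-4) + (-8) + (-4) + (0) + (0)] = 0/12 = 0
  <chi_rho, chi_6> = (1/12)[1*(8)*conj(2) + 1*(2)*conj(2) + 2*(-4)*conj(-1) + 2*(2)*conj(-1) + 3*(4)*conj(0) + 3*(-2)*conj(0)]
      = (1/12)[(16) + (4) + (8) + (-4) + (0) + (0)] = 24/12 = 2
Dimension check: dim(rho) = sum (mult * dim) = 1*1 + 0*1 + 3*1 + 0*1 + 0*2 + 2*2 = 8 = chi_rho(e) = 8.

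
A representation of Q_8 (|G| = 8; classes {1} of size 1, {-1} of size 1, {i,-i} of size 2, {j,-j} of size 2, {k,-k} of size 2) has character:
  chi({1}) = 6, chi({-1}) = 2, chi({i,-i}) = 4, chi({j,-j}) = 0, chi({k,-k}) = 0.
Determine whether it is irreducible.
Not irreducible (reducible): <chi, chi> = 9 > 1.

Solution. <chi, chi> = (1/|G|) sum_C |C| * |chi(C)|^2 = (1/8)[1*|6|^2 + 1*|2|^2 + 2*|4|^2 + 2*|0|^2 + 2*|0|^2]
  = (1/8)[(36) + (4) + (32) + (0) + (0)] = 72/8 = 9.
A character is irreducible iff <chi, chi> = 1, so this representation is reducible.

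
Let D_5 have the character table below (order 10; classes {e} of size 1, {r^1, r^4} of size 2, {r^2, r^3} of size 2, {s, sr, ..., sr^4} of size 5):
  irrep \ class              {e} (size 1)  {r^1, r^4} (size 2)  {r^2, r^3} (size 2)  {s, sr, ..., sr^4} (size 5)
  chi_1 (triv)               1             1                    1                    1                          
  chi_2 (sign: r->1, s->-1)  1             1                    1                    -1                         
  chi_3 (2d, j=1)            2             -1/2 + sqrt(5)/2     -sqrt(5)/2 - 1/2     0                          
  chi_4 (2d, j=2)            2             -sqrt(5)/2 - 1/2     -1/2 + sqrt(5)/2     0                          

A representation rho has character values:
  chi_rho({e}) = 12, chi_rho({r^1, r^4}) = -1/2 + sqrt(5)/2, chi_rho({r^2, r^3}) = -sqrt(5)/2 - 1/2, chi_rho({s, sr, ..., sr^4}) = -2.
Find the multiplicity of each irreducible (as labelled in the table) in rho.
Multiplicities: chi_1: 0, chi_2: 2, chi_3: 3, chi_4: 2.

Why: Use <chi_rho, chi> = (1/|G|) sum_C |C| * chi_rho(C) * conj(chi(C)) with |G| = 10 for each irreducible chi in the table:
  <chi_rho, chi_1> = (1/10)[1*(12)*conj(1) + 2*(-1/2 + sqrt(5)/2)*conj(1) + 2*(-sqrt(5)/2 - 1/2)*conj(1) + 5*(-2)*conj(1)]
      = (1/10)[(12) + (-1 + sqrt(5)) + (-sqrt(5) - 1) + (-10)] = 0/10 = 0
  <chi_rho, chi_2> = (1/10)[1*(12)*conj(1) + 2*(-1/2 + sqrt(5)/2)*conj(1) + 2*(-sqrt(5)/2 - 1/2)*conj(1) + 5*(-2)*conj(-1)]
      = (1/10)[(12) + (-1 + sqrt(5)) + (-sqrt(5) - 1) + (10)] = 20/10 = 2
  <chi_rho, chi_3> = (1/10)[1*(12)*conj(2) + 2*(-1/2 + sqrt(5)/2)*conj(-1/2 + sqrt(5)/2) + 2*(-sqrt(5)/2 - 1/2)*conj(-sqrt(5)/2 - 1/2) + 5*(-2)*conj(0)]
      = (1/10)[(24) + (3 - sqrt(5)) + (sqrt(5) + 3) + (0)] = 30/10 = 3
  <chi_rho, chi_4> = (1/10)[1*(12)*conj(2) + 2*(-1/2 + sqrt(5)/2)*conj(-sqrt(5)/2 - 1/2) + 2*(-sqrt(5)/2 - 1/2)*conj(-1/2 + sqrt(5)/2) + 5*(-2)*conj(0)]
      = (1/10)[(24) + (-2) + (-2) + (0)] = 20/10 = 2
Dimension check: dim(rho) = sum (mult * dim) = 0*1 + 2*1 + 3*2 + 2*2 = 12 = chi_rho(e) = 12.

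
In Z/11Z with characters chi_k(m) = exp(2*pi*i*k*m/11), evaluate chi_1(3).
chi_1(3) = zeta_11^3 = exp(6*I*pi/11)

Argument: chi_1(3) = zeta_11^(1*3) = zeta_11^3. Since zeta_11^11 = 1, this equals zeta_11^3 = exp(2*pi*i*3/11) = exp(6*I*pi/11).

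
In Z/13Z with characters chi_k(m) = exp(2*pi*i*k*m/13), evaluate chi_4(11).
chi_4(11) = zeta_13^44 = exp(10*I*pi/13)

Justification: chi_4(11) = zeta_13^(4*11) = zeta_13^44. Since zeta_13^13 = 1, this equals zeta_13^5 = exp(2*pi*i*5/13) = exp(10*I*pi/13).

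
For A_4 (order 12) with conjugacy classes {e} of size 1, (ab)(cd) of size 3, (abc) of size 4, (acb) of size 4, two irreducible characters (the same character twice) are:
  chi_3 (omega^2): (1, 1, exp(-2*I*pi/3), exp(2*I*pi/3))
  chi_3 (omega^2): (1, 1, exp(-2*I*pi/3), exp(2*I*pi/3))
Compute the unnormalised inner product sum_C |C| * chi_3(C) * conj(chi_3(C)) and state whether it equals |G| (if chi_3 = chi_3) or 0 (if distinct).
Sum = 12 = |G| = 12; so <chi_3, chi_3> = 1 (norm-1 confirms irreducibility).

Working: Compute term by term over conjugacy classes (|C| * chi_3(C) * conj(chi_3(C))):
  1*(1)*conj(1) + 3*(1)*conj(1) + 4*(exp(-2*I*pi/3))*conj(exp(-2*I*pi/3)) + 4*(exp(2*I*pi/3))*conj(exp(2*I*pi/3))
  = (1) + (3) + (4) + (4)
  = 12.
(Exp terms are combined using exp(i*s)*conj(exp(i*t)) = exp(i*(s-t)), and sums of them are collapsed using the identity that for every m > 1 the m distinct m-th roots of unity sum to 0, e.g. 1 + exp(2*I*pi/3) + exp(-2*I*pi/3) = 0.)
Dividing by |G| = 12 gives 12/12 = 1, matching the row-orthogonality relation <chi_3, chi_3> = [chi_3 = chi_3].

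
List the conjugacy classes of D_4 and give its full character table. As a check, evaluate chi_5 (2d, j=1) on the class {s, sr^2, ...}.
Conjugacy classes: {e} of size 1, {r^2} of size 1, {r^1, r^3} of size 2, {s, sr^2, ...} of size 2, {sr, sr^3, ...} of size 2.
Character table:
  irrep \ class              {e} (size 1)  {r^2} (size 1)  {r^1, r^3} (size 2)  {s, sr^2, ...} (size 2)  {sr, sr^3, ...} (size 2)
  chi_1 (triv)               1             1               1                    1                        1                       
  chi_2 (sign: r->1, s->-1)  1             1               1                    -1                       -1                      
  chi_3 (r->-1, s->1)        1             1               -1                   1                        -1                      
  chi_4 (r->-1, s->-1)       1             1               -1                   -1                       1                       
  chi_5 (2d, j=1)            2             -2              0                    0                        0                       

Spot check: chi_5 (2d, j=1) on {s, sr^2, ...} = 0.

Proof sketch: D_4 has order 2*4 = 8 with 5 conjugacy classes, hence 5 irreducibles. Sum of squared dims 1 + 1 + 1 + 1 + 4 = 8 = |G|. Linear characters come from the abelianisation; the 2-dimensional irreps have character r^k -> 2*cos(2*pi*j*k/4), reflections -> 0.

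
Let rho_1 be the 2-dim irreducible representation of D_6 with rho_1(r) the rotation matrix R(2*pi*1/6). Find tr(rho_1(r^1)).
chi_{rho_1}(r^1) = 2*cos(2*pi*1*1/6) = 1

Argument: rho_1(r^1) is rotation by angle 2*pi*1*1/6, whose trace is 2*cos(2*pi*1*1/6) = 1.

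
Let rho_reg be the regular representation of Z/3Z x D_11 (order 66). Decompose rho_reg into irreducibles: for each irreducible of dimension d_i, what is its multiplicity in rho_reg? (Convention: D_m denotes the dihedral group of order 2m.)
Each irreducible V_i of dimension d_i appears with multiplicity d_i, i.e. rho_reg = (direct sum over all irreducibles V_i) d_i V_i. The irreducible dimensions for Z/3Z x D_11 are 1, 1, 1, 1, 1, 1, 2, 2, 2, 2, 2, 2, 2, 2, 2, 2, 2, 2, 2, 2, 2: 6 irreducibles of dimension 1, each with multiplicity 1; 15 irreducibles of dimension 2, each with multiplicity 2. Total dimension 6*1*1 + 15*2*2 = 66 = |G|.

General theorem: in the regular representation of a finite group G, each irreducible appears with multiplicity equal to its dimension. Check: dim(rho_reg) = sum d_i^2 = 1 + 1 + 1 + 1 + 1 + 1 + 4 + 4 + 4 + 4 + 4 + 4 + 4 + 4 + 4 + 4 + 4 + 4 + 4 + 4 + 4 = 66 = |G|.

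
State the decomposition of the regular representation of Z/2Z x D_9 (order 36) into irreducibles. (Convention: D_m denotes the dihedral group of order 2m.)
Each irreducible V_i of dimension d_i appears with multiplicity d_i, i.e. rho_reg = (direct sum over all irreducibles V_i) d_i V_i. The irreducible dimensions for Z/2Z x D_9 are 1, 1, 1, 1, 2, 2, 2, 2, 2, 2, 2, 2: 4 irreducibles of dimension 1, each with multiplicity 1; 8 irreducibles of dimension 2, each with multiplicity 2. Total dimension 4*1*1 + 8*2*2 = 36 = |G|.

Explanation: General theorem: in the regular representation of a finite group G, each irreducible appears with multiplicity equal to its dimension. Check: dim(rho_reg) = sum d_i^2 = 1 + 1 + 1 + 1 + 4 + 4 + 4 + 4 + 4 + 4 + 4 + 4 = 36 = |G|.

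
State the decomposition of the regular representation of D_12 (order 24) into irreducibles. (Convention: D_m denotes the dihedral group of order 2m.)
Each irreducible V_i of dimension d_i appears with multiplicity d_i, i.e. rho_reg = (direct sum over all irreducibles V_i) d_i V_i. The irreducible dimensions for D_12 are 1, 1, 1, 1, 2, 2, 2, 2, 2: 4 irreducibles of dimension 1, each with multiplicity 1; 5 irreducibles of dimension 2, each with multiplicity 2. Total dimension 4*1*1 + 5*2*2 = 24 = |G|.

General theorem: in the regular representation of a finite group G, each irreducible appears with multiplicity equal to its dimension. Check: dim(rho_reg) = sum d_i^2 = 1 + 1 + 1 + 1 + 4 + 4 + 4 + 4 + 4 = 24 = |G|.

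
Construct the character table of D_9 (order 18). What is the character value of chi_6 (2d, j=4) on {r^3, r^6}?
Conjugacy classes: {e} of size 1, {r^1, r^8} of size 2, {r^2, r^7} of size 2, {r^3, r^6} of size 2, {r^4, r^5} of size 2, {s, sr, ..., sr^8} of size 9.
Character table:
  irrep \ class              {e} (size 1)  {r^1, r^8} (size 2)  {r^2, r^7} (size 2)  {r^3, r^6} (size 2)  {r^4, r^5} (size 2)  {s, sr, ..., sr^8} (size 9)
  chi_1 (triv)               1             1                    1                    1                    1                    1                          
  chi_2 (sign: r->1, s->-1)  1             1                    1                    1                    1                    -1                         
  chi_3 (2d, j=1)            2             2*cos(2*pi/9)        2*cos(4*pi/9)        -1                   -2*cos(pi/9)         0                          
  chi_4 (2d, j=2)            2             2*cos(4*pi/9)        -2*cos(pi/9)         -1                   2*cos(2*pi/9)        0                          
  chi_5 (2d, j=3)            2             -1                   -1                   2                    -1                   0                          
  chi_6 (2d, j=4)            2             -2*cos(pi/9)         2*cos(2*pi/9)        -1                   2*cos(4*pi/9)        0                          

Spot check: chi_6 (2d, j=4) on {r^3, r^6} = -1.

Explanation: D_9 has order 2*9 = 18 with 6 conjugacy classes, hence 6 irreducibles. Sum of squared dims 1 + 1 + 4 + 4 + 4 + 4 = 18 = |G|. Linear characters come from the abelianisation; the 2-dimensional irreps have character r^k -> 2*cos(2*pi*j*k/9), reflections -> 0.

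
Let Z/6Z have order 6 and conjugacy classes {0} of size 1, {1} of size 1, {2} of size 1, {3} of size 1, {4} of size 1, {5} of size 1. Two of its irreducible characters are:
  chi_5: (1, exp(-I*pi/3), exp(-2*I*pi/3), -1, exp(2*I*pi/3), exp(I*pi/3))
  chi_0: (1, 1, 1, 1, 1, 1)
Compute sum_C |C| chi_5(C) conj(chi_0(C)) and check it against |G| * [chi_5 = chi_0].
Sum = 0; so <chi_5, chi_0> = 0 (distinct irreducibles are orthogonal).

Proof sketch: Compute term by term over conjugacy classes (|C| * chi_5(C) * conj(chi_0(C))):
  1*(1)*conj(1) + 1*(exp(-I*pi/3))*conj(1) + 1*(exp(-2*I*pi/3))*conj(1) + 1*(-1)*conj(1) + 1*(exp(2*I*pi/3))*conj(1) + 1*(exp(I*pi/3))*conj(1)
  = (1) + (exp(-I*pi/3)) + (exp(-2*I*pi/3)) + (-1) + (exp(2*I*pi/3)) + (exp(I*pi/3))
  = 0.
(Exp terms are combined using exp(i*s)*conj(exp(i*t)) = exp(i*(s-t)), and sums of them are collapsed using the identity that for every m > 1 the m distinct m-th roots of unity sum to 0, e.g. 1 + exp(2*I*pi/3) + exp(-2*I*pi/3) = 0.)
Dividing by |G| = 6 gives 0/6 = 0, matching the row-orthogonality relation <chi_5, chi_0> = [chi_5 = chi_0].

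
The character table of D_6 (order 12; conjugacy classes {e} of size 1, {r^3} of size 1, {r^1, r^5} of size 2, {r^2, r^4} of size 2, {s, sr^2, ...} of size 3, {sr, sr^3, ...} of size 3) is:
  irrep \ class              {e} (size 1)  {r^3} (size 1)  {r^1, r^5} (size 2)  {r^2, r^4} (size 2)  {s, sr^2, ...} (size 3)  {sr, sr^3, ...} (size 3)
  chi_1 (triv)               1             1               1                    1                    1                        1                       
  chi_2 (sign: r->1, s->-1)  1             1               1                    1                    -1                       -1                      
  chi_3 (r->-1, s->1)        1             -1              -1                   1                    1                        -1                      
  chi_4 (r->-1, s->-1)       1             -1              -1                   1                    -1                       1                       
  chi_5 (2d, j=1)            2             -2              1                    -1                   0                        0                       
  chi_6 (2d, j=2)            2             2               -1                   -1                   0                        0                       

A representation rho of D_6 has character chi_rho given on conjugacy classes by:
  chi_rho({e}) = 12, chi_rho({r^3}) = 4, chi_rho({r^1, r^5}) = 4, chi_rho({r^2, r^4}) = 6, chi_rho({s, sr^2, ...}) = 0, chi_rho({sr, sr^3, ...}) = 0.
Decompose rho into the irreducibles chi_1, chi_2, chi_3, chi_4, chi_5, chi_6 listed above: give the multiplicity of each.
Multiplicities: chi_1: 3, chi_2: 3, chi_3: 1, chi_4: 1, chi_5: 1, chi_6: 1.

Proof sketch: Use <chi_rho, chi> = (1/|G|) sum_C |C| * chi_rho(C) * conj(chi(C)) with |G| = 12 for each irreducible chi in the table:
  <chi_rho, chi_1> = (1/12)[1*(12)*conj(1) + 1*(4)*conj(1) + 2*(4)*conj(1) + 2*(6)*conj(1) + 3*(0)*conj(1) + 3*(0)*conj(1)]
      = (1/12)[(12) + (4) + (8) + (12) + (0) + (0)] = 36/12 = 3
  <chi_rho, chi_2> = (1/12)[1*(12)*conj(1) + 1*(4)*conj(1) + 2*(4)*conj(1) + 2*(6)*conj(1) + 3*(0)*conj(-1) + 3*(0)*conj(-1)]
      = (1/12)[(12) + (4) + (8) + (12) + (0) + (0)] = 36/12 = 3
  <chi_rho, chi_3> = (1/12)[1*(12)*conj(1) + 1*(4)*conj(-1) + 2*(4)*conj(-1) + 2*(6)*conj(1) + 3*(0)*conj(1) + 3*(0)*conj(-1)]
      = (1/12)[(12) + (-4) + (-8) + (12) + (0) + (0)] = 12/12 = 1
  <chi_rho, chi_4> = (1/12)[1*(12)*conj(1) + 1*(4)*conj(-1) + 2*(4)*conj(-1) + 2*(6)*conj(1) + 3*(0)*conj(-1) + 3*(0)*conj(1)]
      = (1/12)[(12) + (-4) + (-8) + (12) + (0) + (0)] = 12/12 = 1
  <chi_rho, chi_5> = (1/12)[1*(12)*conj(2) + 1*(4)*conj(-2) + 2*(4)*conj(1) + 2*(6)*conj(-1) + 3*(0)*conj(0) + 3*(0)*conj(0)]
      = (1/12)[(24) + (-8) + (8) + (-12) + (0) + (0)] = 12/12 = 1
  <chi_rho, chi_6> = (1/12)[1*(12)*conj(2) + 1*(4)*conj(2) + 2*(4)*conj(-1) + 2*(6)*conj(-1) + 3*(0)*conj(0) + 3*(0)*conj(0)]
      = (1/12)[(24) + (8) + (-8) + (-12) + (0) + (0)] = 12/12 = 1
Dimension check: dim(rho) = sum (mult * dim) = 3*1 + 3*1 + 1*1 + 1*1 + 1*2 + 1*2 = 12 = chi_rho(e) = 12.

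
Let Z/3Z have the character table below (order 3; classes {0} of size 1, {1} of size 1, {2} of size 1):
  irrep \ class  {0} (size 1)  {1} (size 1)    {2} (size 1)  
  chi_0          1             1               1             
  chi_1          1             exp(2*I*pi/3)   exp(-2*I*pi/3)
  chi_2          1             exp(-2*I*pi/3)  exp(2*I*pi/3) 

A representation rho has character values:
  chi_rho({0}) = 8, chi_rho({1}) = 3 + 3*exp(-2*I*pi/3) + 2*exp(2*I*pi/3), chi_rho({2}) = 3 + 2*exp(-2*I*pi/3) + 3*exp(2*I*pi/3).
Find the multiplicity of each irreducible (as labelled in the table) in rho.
Multiplicities: chi_0: 3, chi_1: 2, chi_2: 3.

Argument: Use <chi_rho, chi> = (1/|G|) sum_C |C| * chi_rho(C) * conj(chi(C)) with |G| = 3 for each irreducible chi in the table:
  <chi_rho, chi_0> = (1/3)[1*(8)*conj(1) + 1*(3 + 3*exp(-2*I*pi/3) + 2*exp(2*I*pi/3))*conj(1) + 1*(3 + 2*exp(-2*I*pi/3) + 3*exp(2*I*pi/3))*conj(1)]
      = (1/3)[(8) + (3 + 3*exp(-2*I*pi/3) + 2*exp(2*I*pi/3)) + (3 + 2*exp(-2*I*pi/3) + 3*exp(2*I*pi/3))] = 9/3 = 3
  <chi_rho, chi_1> = (1/3)[1*(8)*conj(1) + 1*(3 + 3*exp(-2*I*pi/3) + 2*exp(2*I*pi/3))*conj(exp(2*I*pi/3)) + 1*(3 + 2*exp(-2*I*pi/3) + 3*exp(2*I*pi/3))*conj(exp(-2*I*pi/3))]
      = (1/3)[(8) + (-1) + (-1)] = 6/3 = 2
  <chi_rho, chi_2> = (1/3)[1*(8)*conj(1) + 1*(3 + 3*exp(-2*I*pi/3) + 2*exp(2*I*pi/3))*conj(exp(-2*I*pi/3)) + 1*(3 + 2*exp(-2*I*pi/3) + 3*exp(2*I*pi/3))*conj(exp(2*I*pi/3))]
      = (1/3)[(8) + (3 + 2*exp(-2*I*pi/3) + 3*exp(2*I*pi/3)) + (3 + 3*exp(-2*I*pi/3) + 2*exp(2*I*pi/3))] = 9/3 = 3
(Exp terms are combined using exp(i*s)*conj(exp(i*t)) = exp(i*(s-t)), and sums of them are collapsed using the identity that for every m > 1 the m distinct m-th roots of unity sum to 0, e.g. 1 + exp(2*I*pi/3) + exp(-2*I*pi/3) = 0.)
Dimension check: dim(rho) = sum (mult * dim) = 3*1 + 2*1 + 3*1 = 8 = chi_rho(e) = 8.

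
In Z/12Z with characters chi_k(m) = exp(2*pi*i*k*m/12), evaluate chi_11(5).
chi_11(5) = zeta_12^55 = exp(-5*I*pi/6)

Explanation: chi_11(5) = zeta_12^(11*5) = zeta_12^55. Since zeta_12^12 = 1, this equals zeta_12^7 = exp(2*pi*i*7/12) = exp(-5*I*pi/6).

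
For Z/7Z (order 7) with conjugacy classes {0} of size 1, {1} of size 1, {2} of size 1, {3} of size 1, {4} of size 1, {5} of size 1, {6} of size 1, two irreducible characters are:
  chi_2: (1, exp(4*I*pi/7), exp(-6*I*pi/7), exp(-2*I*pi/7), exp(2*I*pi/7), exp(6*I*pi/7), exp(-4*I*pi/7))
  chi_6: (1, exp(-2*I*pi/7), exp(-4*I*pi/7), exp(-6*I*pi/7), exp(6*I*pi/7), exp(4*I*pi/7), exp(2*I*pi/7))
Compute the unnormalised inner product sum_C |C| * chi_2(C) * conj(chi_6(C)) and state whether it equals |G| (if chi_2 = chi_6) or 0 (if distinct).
Sum = 0; so <chi_2, chi_6> = 0 (distinct irreducibles are orthogonal).

Reasoning: Compute term by term over conjugacy classes (|C| * chi_2(C) * conj(chi_6(C))):
  1*(1)*conj(1) + 1*(exp(4*I*pi/7))*conj(exp(-2*I*pi/7)) + 1*(exp(-6*I*pi/7))*conj(exp(-4*I*pi/7)) + 1*(exp(-2*I*pi/7))*conj(exp(-6*I*pi/7)) + 1*(exp(2*I*pi/7))*conj(exp(6*I*pi/7)) + 1*(exp(6*I*pi/7))*conj(exp(4*I*pi/7)) + 1*(exp(-4*I*pi/7))*conj(exp(2*I*pi/7))
  = (1) + (exp(6*I*pi/7)) + (exp(-2*I*pi/7)) + (exp(4*I*pi/7)) + (exp(-4*I*pi/7)) + (exp(2*I*pi/7)) + (exp(-6*I*pi/7))
  = 0.
(Exp terms are combined using exp(i*s)*conj(exp(i*t)) = exp(i*(s-t)), and sums of them are collapsed using the identity that for every m > 1 the m distinct m-th roots of unity sum to 0, e.g. 1 + exp(2*I*pi/3) + exp(-2*I*pi/3) = 0.)
Dividing by |G| = 7 gives 0/7 = 0, matching the row-orthogonality relation <chi_2, chi_6> = [chi_2 = chi_6].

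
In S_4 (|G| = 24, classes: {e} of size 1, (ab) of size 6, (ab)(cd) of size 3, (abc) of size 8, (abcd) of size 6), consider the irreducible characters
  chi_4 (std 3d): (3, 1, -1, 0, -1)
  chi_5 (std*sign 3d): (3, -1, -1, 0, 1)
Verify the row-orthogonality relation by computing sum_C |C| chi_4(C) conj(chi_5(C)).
Sum = 0; so <chi_4, chi_5> = 0 (distinct irreducibles are orthogonal).

Justification: Compute term by term over conjugacy classes (|C| * chi_4(C) * conj(chi_5(C))):
  1*(3)*conj(3) + 6*(1)*conj(-1) + 3*(-1)*conj(-1) + 8*(0)*conj(0) + 6*(-1)*conj(1)
  = (9) + (-6) + (3) + (0) + (-6)
  = 0.
Dividing by |G| = 24 gives 0/24 = 0, matching the row-orthogonality relation <chi_4, chi_5> = [chi_4 = chi_5].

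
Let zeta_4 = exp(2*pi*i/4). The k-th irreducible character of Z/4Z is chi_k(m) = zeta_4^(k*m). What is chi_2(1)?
chi_2(1) = zeta_4^2 = -1

Reasoning: chi_2(1) = zeta_4^(2*1) = zeta_4^2. Since zeta_4^4 = 1, this equals zeta_4^2 = exp(2*pi*i*2/4) = -1.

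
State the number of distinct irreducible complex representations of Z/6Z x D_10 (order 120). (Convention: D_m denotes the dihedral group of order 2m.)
48

Derivation: The number of irreducible complex representations of a finite group equals its number of conjugacy classes. For a direct product, #classes(G x H) = #classes(G) * #classes(H). Z/6Z has 6 classes (abelian), D_10 has 8 classes, so 6 * 8 = 48, so Z/6Z x D_10 (order 120) has exactly 48 irreducible complex representations.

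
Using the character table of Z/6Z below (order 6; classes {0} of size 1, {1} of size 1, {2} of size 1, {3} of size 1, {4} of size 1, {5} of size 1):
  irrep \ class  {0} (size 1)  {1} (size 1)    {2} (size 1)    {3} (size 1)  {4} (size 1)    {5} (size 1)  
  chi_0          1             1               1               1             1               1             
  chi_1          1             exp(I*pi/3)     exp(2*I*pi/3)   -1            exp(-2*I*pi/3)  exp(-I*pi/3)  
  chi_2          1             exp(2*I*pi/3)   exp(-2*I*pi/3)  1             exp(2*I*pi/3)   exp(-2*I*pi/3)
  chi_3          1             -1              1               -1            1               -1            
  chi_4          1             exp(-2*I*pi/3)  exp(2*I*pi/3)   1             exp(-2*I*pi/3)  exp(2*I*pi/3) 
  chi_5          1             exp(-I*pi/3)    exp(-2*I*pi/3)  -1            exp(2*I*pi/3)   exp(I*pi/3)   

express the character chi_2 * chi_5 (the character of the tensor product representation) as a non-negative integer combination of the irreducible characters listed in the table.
chi_2 tensor chi_5 = chi_1 (all other irreducibles have multiplicity 0).

The character of a tensor product is the pointwise product (chi_2 * chi_5)(C) = chi_2(C) * chi_5(C):
  {0}: (1)*(1), {1}: (exp(2*I*pi/3))*(exp(-I*pi/3)), {2}: (exp(-2*I*pi/3))*(exp(-2*I*pi/3)), {3}: (1)*(-1), {4}: (exp(2*I*pi/3))*(exp(2*I*pi/3)), {5}: (exp(-2*I*pi/3))*(exp(I*pi/3))
so (chi_2 * chi_5) takes values
  {0} -> 1, {1} -> exp(I*pi/3), {2} -> exp(2*I*pi/3), {3} -> -1, {4} -> exp(-2*I*pi/3), {5} -> exp(-I*pi/3).
Now take the inner product of this character with each irreducible chi from the table, <chi_2*chi_5, chi> = (1/6) sum_C |C| (chi_2*chi_5)(C) conj(chi(C)):
  <chi_2*chi_5, chi_0> = (1/6)[1*(1)*conj(1) + 1*(exp(I*pi/3))*conj(1) + 1*(exp(2*I*pi/3))*conj(1) + 1*(-1)*conj(1) + 1*(exp(-2*I*pi/3))*conj(1) + 1*(exp(-I*pi/3))*conj(1)]
      = (1/6)[(1) + (exp(I*pi/3)) + (exp(2*I*pi/3)) + (-1) + (exp(-2*I*pi/3)) + (exp(-I*pi/3))] = 0/6 = 0
  <chi_2*chi_5, chi_1> = (1/6)[1*(1)*conj(1) + 1*(exp(I*pi/3))*conj(exp(I*pi/3)) + 1*(exp(2*I*pi/3))*conj(exp(2*I*pi/3)) + 1*(-1)*conj(-1) + 1*(exp(-2*I*pi/3))*conj(exp(-2*I*pi/3)) + 1*(exp(-I*pi/3))*conj(exp(-I*pi/3))]
      = (1/6)[(1) + (1) + (1) + (1) + (1) + (1)] = 6/6 = 1
  <chi_2*chi_5, chi_2> = (1/6)[1*(1)*conj(1) + 1*(exp(I*pi/3))*conj(exp(2*I*pi/3)) + 1*(exp(2*I*pi/3))*conj(exp(-2*I*pi/3)) + 1*(-1)*conj(1) + 1*(exp(-2*I*pi/3))*conj(exp(2*I*pi/3)) + 1*(exp(-I*pi/3))*conj(exp(-2*I*pi/3))]
      = (1/6)[(1) + (exp(-I*pi/3)) + (exp(-2*I*pi/3)) + (-1) + (exp(2*I*pi/3)) + (exp(I*pi/3))] = 0/6 = 0
  <chi_2*chi_5, chi_3> = (1/6)[1*(1)*conj(1) + 1*(exp(I*pi/3))*conj(-1) + 1*(exp(2*I*pi/3))*conj(1) + 1*(-1)*conj(-1) + 1*(exp(-2*I*pi/3))*conj(1) + 1*(exp(-I*pi/3))*conj(-1)]
      = (1/6)[(1) + (-exp(I*pi/3)) + (exp(2*I*pi/3)) + (1) + (exp(-2*I*pi/3)) + (-exp(-I*pi/3))] = 0/6 = 0
  <chi_2*chi_5, chi_4> = (1/6)[1*(1)*conj(1) + 1*(exp(I*pi/3))*conj(exp(-2*I*pi/3)) + 1*(exp(2*I*pi/3))*conj(exp(2*I*pi/3)) + 1*(-1)*conj(1) + 1*(exp(-2*I*pi/3))*conj(exp(-2*I*pi/3)) + 1*(exp(-I*pi/3))*conj(exp(2*I*pi/3))]
      = (1/6)[(1) + (-1) + (1) + (-1) + (1) + (-1)] = 0/6 = 0
  <chi_2*chi_5, chi_5> = (1/6)[1*(1)*conj(1) + 1*(exp(I*pi/3))*conj(exp(-I*pi/3)) + 1*(exp(2*I*pi/3))*conj(exp(-2*I*pi/3)) + 1*(-1)*conj(-1) + 1*(exp(-2*I*pi/3))*conj(exp(2*I*pi/3)) + 1*(exp(-I*pi/3))*conj(exp(I*pi/3))]
      = (1/6)[(1) + (exp(2*I*pi/3)) + (exp(-2*I*pi/3)) + (1) + (exp(2*I*pi/3)) + (exp(-2*I*pi/3))] = 0/6 = 0
(Exp terms are combined using exp(i*s)*conj(exp(i*t)) = exp(i*(s-t)), and sums of them are collapsed using the identity that for every m > 1 the m distinct m-th roots of unity sum to 0, e.g. 1 + exp(2*I*pi/3) + exp(-2*I*pi/3) = 0.)
Hence the multiplicities are chi_1: 1. Dimension check: dim(chi_2)*dim(chi_5) = 1*1 = 1 and sum (mult * dim) = 1*1 = 1.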